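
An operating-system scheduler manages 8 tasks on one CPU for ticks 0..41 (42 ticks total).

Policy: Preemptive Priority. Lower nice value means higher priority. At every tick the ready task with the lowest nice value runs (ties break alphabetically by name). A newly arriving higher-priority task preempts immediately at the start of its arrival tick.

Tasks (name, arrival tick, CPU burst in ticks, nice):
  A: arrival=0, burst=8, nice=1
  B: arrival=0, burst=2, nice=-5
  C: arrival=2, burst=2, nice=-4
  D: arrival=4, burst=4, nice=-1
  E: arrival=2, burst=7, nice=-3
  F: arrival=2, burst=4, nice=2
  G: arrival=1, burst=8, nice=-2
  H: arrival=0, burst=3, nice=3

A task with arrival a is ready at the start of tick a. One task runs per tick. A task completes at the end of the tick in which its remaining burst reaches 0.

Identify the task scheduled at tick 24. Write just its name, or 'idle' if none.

t=0: ready={A,B,H} → run B
t=1: ready={A,B,G,H} → run B
t=2: ready={A,C,E,F,G,H} → run C
t=3: ready={A,C,E,F,G,H} → run C
t=4: ready={A,D,E,F,G,H} → run E
t=5: ready={A,D,E,F,G,H} → run E
t=6: ready={A,D,E,F,G,H} → run E
t=7: ready={A,D,E,F,G,H} → run E
t=8: ready={A,D,E,F,G,H} → run E
t=9: ready={A,D,E,F,G,H} → run E
t=10: ready={A,D,E,F,G,H} → run E
t=11: ready={A,D,F,G,H} → run G
t=12: ready={A,D,F,G,H} → run G
t=13: ready={A,D,F,G,H} → run G
t=14: ready={A,D,F,G,H} → run G
t=15: ready={A,D,F,G,H} → run G
t=16: ready={A,D,F,G,H} → run G
t=17: ready={A,D,F,G,H} → run G
t=18: ready={A,D,F,G,H} → run G
t=19: ready={A,D,F,H} → run D
t=20: ready={A,D,F,H} → run D
t=21: ready={A,D,F,H} → run D
t=22: ready={A,D,F,H} → run D
t=23: ready={A,F,H} → run A
t=24: ready={A,F,H} → run A
t=25: ready={A,F,H} → run A
t=26: ready={A,F,H} → run A
t=27: ready={A,F,H} → run A
t=28: ready={A,F,H} → run A
t=29: ready={A,F,H} → run A
t=30: ready={A,F,H} → run A
t=31: ready={F,H} → run F
t=32: ready={F,H} → run F
t=33: ready={F,H} → run F
t=34: ready={F,H} → run F
t=35: ready={H} → run H
t=36: ready={H} → run H
t=37: ready={H} → run H
t=38: (idle)
t=39: (idle)
t=40: (idle)
t=41: (idle)

running at tick 24 = A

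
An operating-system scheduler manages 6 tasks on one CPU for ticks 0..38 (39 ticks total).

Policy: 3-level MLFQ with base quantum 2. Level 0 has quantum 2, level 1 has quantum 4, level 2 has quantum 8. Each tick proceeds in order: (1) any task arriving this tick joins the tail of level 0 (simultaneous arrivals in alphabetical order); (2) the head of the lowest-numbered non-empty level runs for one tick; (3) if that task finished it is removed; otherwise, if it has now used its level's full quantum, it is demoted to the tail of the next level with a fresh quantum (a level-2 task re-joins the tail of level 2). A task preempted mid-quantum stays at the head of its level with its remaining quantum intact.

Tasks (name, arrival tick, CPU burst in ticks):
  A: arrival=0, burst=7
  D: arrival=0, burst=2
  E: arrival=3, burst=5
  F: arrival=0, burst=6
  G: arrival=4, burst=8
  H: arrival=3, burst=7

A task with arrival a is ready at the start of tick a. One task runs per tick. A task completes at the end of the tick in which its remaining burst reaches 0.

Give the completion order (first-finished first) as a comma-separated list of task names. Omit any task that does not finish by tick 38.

completion order = D, F, E, A, H, G

t=0: L0/L1/L2 = ADF/-/- → run A
t=1: L0/L1/L2 = ADF/-/- → run A
t=2: L0/L1/L2 = DF/A/- → run D
t=3: L0/L1/L2 = DFEH/A/- → run D
t=4: L0/L1/L2 = FEHG/A/- → run F
t=5: L0/L1/L2 = FEHG/A/- → run F
t=6: L0/L1/L2 = EHG/AF/- → run E
t=7: L0/L1/L2 = EHG/AF/- → run E
t=8: L0/L1/L2 = HG/AFE/- → run H
t=9: L0/L1/L2 = HG/AFE/- → run H
t=10: L0/L1/L2 = G/AFEH/- → run G
t=11: L0/L1/L2 = G/AFEH/- → run G
t=12: L0/L1/L2 = -/AFEHG/- → run A
t=13: L0/L1/L2 = -/AFEHG/- → run A
t=14: L0/L1/L2 = -/AFEHG/- → run A
t=15: L0/L1/L2 = -/AFEHG/- → run A
t=16: L0/L1/L2 = -/FEHG/A → run F
t=17: L0/L1/L2 = -/FEHG/A → run F
t=18: L0/L1/L2 = -/FEHG/A → run F
t=19: L0/L1/L2 = -/FEHG/A → run F
t=20: L0/L1/L2 = -/EHG/A → run E
t=21: L0/L1/L2 = -/EHG/A → run E
t=22: L0/L1/L2 = -/EHG/A → run E
t=23: L0/L1/L2 = -/HG/A → run H
t=24: L0/L1/L2 = -/HG/A → run H
t=25: L0/L1/L2 = -/HG/A → run H
t=26: L0/L1/L2 = -/HG/A → run H
t=27: L0/L1/L2 = -/G/AH → run G
t=28: L0/L1/L2 = -/G/AH → run G
t=29: L0/L1/L2 = -/G/AH → run G
t=30: L0/L1/L2 = -/G/AH → run G
t=31: L0/L1/L2 = -/-/AHG → run A
t=32: L0/L1/L2 = -/-/HG → run H
t=33: L0/L1/L2 = -/-/G → run G
t=34: L0/L1/L2 = -/-/G → run G
t=35: (idle)
t=36: (idle)
t=37: (idle)
t=38: (idle)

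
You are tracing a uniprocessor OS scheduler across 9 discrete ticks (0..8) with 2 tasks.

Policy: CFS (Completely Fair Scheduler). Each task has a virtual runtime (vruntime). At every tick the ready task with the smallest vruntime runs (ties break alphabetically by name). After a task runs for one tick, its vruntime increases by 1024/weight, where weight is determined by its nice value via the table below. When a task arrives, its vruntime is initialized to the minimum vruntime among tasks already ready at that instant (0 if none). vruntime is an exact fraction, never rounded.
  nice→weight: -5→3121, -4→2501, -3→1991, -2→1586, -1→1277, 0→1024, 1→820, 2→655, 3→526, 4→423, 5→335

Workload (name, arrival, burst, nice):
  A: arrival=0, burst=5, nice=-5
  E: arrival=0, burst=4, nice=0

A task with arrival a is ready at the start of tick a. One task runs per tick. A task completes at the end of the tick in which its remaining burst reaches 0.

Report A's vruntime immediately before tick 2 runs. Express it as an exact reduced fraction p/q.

t=0: vr[A=0 E=0] → run A
t=1: vr[A=1024/3121 E=0] → run E
t=2: vr[A=1024/3121 E=1] → run A
t=3: vr[A=2048/3121 E=1] → run A
t=4: vr[A=3072/3121 E=1] → run A
t=5: vr[A=4096/3121 E=1] → run E
t=6: vr[A=4096/3121 E=2] → run A
t=7: vr[E=2] → run E
t=8: vr[E=3] → run E

vruntime(A, start of tick 2) = 1024/3121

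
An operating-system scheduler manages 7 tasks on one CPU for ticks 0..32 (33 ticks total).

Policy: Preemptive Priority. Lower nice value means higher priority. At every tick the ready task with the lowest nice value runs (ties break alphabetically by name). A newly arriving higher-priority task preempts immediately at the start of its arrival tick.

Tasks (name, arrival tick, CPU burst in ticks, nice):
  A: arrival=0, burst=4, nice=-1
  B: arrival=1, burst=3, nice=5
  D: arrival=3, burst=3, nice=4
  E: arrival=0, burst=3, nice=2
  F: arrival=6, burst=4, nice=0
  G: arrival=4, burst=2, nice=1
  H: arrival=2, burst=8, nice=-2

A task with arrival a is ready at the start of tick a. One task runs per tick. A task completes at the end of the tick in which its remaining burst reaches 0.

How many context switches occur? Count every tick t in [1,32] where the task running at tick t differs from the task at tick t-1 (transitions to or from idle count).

context switches = 8

t=0: ready={A,E} → run A
t=1: ready={A,B,E} → run A
t=2: ready={A,B,E,H} → run H
t=3: ready={A,B,D,E,H} → run H
t=4: ready={A,B,D,E,G,H} → run H
t=5: ready={A,B,D,E,G,H} → run H
t=6: ready={A,B,D,E,F,G,H} → run H
t=7: ready={A,B,D,E,F,G,H} → run H
t=8: ready={A,B,D,E,F,G,H} → run H
t=9: ready={A,B,D,E,F,G,H} → run H
t=10: ready={A,B,D,E,F,G} → run A
t=11: ready={A,B,D,E,F,G} → run A
t=12: ready={B,D,E,F,G} → run F
t=13: ready={B,D,E,F,G} → run F
t=14: ready={B,D,E,F,G} → run F
t=15: ready={B,D,E,F,G} → run F
t=16: ready={B,D,E,G} → run G
t=17: ready={B,D,E,G} → run G
t=18: ready={B,D,E} → run E
t=19: ready={B,D,E} → run E
t=20: ready={B,D,E} → run E
t=21: ready={B,D} → run D
t=22: ready={B,D} → run D
t=23: ready={B,D} → run D
t=24: ready={B} → run B
t=25: ready={B} → run B
t=26: ready={B} → run B
t=27: (idle)
t=28: (idle)
t=29: (idle)
t=30: (idle)
t=31: (idle)
t=32: (idle)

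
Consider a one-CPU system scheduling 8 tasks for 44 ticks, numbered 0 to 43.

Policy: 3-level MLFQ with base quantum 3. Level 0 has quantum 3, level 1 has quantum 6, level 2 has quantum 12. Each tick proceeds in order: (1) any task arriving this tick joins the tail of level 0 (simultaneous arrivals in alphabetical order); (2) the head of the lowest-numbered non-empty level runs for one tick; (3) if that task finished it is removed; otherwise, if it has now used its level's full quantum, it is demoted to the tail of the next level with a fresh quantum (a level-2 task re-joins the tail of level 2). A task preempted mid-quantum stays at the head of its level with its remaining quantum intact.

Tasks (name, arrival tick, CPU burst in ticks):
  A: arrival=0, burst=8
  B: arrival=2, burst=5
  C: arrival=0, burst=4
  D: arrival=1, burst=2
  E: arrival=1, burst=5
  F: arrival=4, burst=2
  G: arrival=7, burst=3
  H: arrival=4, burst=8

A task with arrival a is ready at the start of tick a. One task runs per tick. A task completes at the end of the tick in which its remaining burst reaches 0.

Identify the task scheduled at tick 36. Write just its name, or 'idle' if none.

running at tick 36 = H

t=0: L0/L1/L2 = AC/-/- → run A
t=1: L0/L1/L2 = ACDE/-/- → run A
t=2: L0/L1/L2 = ACDEB/-/- → run A
t=3: L0/L1/L2 = CDEB/A/- → run C
t=4: L0/L1/L2 = CDEBFH/A/- → run C
t=5: L0/L1/L2 = CDEBFH/A/- → run C
t=6: L0/L1/L2 = DEBFH/AC/- → run D
t=7: L0/L1/L2 = DEBFHG/AC/- → run D
t=8: L0/L1/L2 = EBFHG/AC/- → run E
t=9: L0/L1/L2 = EBFHG/AC/- → run E
t=10: L0/L1/L2 = EBFHG/AC/- → run E
t=11: L0/L1/L2 = BFHG/ACE/- → run B
t=12: L0/L1/L2 = BFHG/ACE/- → run B
t=13: L0/L1/L2 = BFHG/ACE/- → run B
t=14: L0/L1/L2 = FHG/ACEB/- → run F
t=15: L0/L1/L2 = FHG/ACEB/- → run F
t=16: L0/L1/L2 = HG/ACEB/- → run H
t=17: L0/L1/L2 = HG/ACEB/- → run H
t=18: L0/L1/L2 = HG/ACEB/- → run H
t=19: L0/L1/L2 = G/ACEBH/- → run G
t=20: L0/L1/L2 = G/ACEBH/- → run G
t=21: L0/L1/L2 = G/ACEBH/- → run G
t=22: L0/L1/L2 = -/ACEBH/- → run A
t=23: L0/L1/L2 = -/ACEBH/- → run A
t=24: L0/L1/L2 = -/ACEBH/- → run A
t=25: L0/L1/L2 = -/ACEBH/- → run A
t=26: L0/L1/L2 = -/ACEBH/- → run A
t=27: L0/L1/L2 = -/CEBH/- → run C
t=28: L0/L1/L2 = -/EBH/- → run E
t=29: L0/L1/L2 = -/EBH/- → run E
t=30: L0/L1/L2 = -/BH/- → run B
t=31: L0/L1/L2 = -/BH/- → run B
t=32: L0/L1/L2 = -/H/- → run H
t=33: L0/L1/L2 = -/H/- → run H
t=34: L0/L1/L2 = -/H/- → run H
t=35: L0/L1/L2 = -/H/- → run H
t=36: L0/L1/L2 = -/H/- → run H
t=37: (idle)
t=38: (idle)
t=39: (idle)
t=40: (idle)
t=41: (idle)
t=42: (idle)
t=43: (idle)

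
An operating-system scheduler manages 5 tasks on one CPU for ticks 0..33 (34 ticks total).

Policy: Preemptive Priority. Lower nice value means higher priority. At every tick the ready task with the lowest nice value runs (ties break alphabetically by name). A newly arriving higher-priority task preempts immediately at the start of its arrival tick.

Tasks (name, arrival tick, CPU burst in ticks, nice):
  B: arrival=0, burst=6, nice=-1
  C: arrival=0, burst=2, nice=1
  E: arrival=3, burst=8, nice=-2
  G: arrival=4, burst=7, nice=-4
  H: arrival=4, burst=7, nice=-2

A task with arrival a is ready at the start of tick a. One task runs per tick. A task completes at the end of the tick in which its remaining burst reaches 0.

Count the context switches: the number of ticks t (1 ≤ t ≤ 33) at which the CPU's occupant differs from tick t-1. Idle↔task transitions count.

t=0: ready={B,C} → run B
t=1: ready={B,C} → run B
t=2: ready={B,C} → run B
t=3: ready={B,C,E} → run E
t=4: ready={B,C,E,G,H} → run G
t=5: ready={B,C,E,G,H} → run G
t=6: ready={B,C,E,G,H} → run G
t=7: ready={B,C,E,G,H} → run G
t=8: ready={B,C,E,G,H} → run G
t=9: ready={B,C,E,G,H} → run G
t=10: ready={B,C,E,G,H} → run G
t=11: ready={B,C,E,H} → run E
t=12: ready={B,C,E,H} → run E
t=13: ready={B,C,E,H} → run E
t=14: ready={B,C,E,H} → run E
t=15: ready={B,C,E,H} → run E
t=16: ready={B,C,E,H} → run E
t=17: ready={B,C,E,H} → run E
t=18: ready={B,C,H} → run H
t=19: ready={B,C,H} → run H
t=20: ready={B,C,H} → run H
t=21: ready={B,C,H} → run H
t=22: ready={B,C,H} → run H
t=23: ready={B,C,H} → run H
t=24: ready={B,C,H} → run H
t=25: ready={B,C} → run B
t=26: ready={B,C} → run B
t=27: ready={B,C} → run B
t=28: ready={C} → run C
t=29: ready={C} → run C
t=30: (idle)
t=31: (idle)
t=32: (idle)
t=33: (idle)

context switches = 7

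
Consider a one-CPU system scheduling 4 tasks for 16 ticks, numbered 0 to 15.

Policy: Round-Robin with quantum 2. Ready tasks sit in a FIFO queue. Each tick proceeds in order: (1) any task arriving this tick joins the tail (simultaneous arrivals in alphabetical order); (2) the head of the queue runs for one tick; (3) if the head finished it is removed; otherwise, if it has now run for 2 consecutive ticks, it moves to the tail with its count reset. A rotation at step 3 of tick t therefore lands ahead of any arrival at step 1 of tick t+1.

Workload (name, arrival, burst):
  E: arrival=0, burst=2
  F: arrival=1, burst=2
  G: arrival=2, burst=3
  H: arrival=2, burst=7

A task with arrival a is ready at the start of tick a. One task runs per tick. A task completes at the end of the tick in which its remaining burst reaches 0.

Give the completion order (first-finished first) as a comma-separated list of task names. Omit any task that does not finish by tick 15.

completion order = E, F, G, H

t=0: queue=[E] q_used=0 → run E
t=1: queue=[E,F] q_used=1 → run E
t=2: queue=[F,G,H] q_used=0 → run F
t=3: queue=[F,G,H] q_used=1 → run F
t=4: queue=[G,H] q_used=0 → run G
t=5: queue=[G,H] q_used=1 → run G
t=6: queue=[H,G] q_used=0 → run H
t=7: queue=[H,G] q_used=1 → run H
t=8: queue=[G,H] q_used=0 → run G
t=9: queue=[H] q_used=0 → run H
t=10: queue=[H] q_used=1 → run H
t=11: queue=[H] q_used=0 → run H
t=12: queue=[H] q_used=1 → run H
t=13: queue=[H] q_used=0 → run H
t=14: (idle)
t=15: (idle)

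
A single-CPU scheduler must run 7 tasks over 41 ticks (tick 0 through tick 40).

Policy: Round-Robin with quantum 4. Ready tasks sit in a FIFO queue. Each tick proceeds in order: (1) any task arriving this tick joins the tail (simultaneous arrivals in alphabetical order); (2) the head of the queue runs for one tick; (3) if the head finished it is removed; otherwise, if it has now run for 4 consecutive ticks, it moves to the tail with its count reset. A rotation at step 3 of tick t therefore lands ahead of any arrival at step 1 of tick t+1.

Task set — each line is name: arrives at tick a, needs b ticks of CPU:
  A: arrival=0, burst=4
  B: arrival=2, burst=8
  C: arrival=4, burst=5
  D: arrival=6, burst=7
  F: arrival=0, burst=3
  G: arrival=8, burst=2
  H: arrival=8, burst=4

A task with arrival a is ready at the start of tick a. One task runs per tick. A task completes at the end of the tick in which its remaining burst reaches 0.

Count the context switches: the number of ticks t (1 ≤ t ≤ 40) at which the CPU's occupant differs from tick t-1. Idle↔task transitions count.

context switches = 10

t=0: queue=[A,F] q_used=0 → run A
t=1: queue=[A,F] q_used=1 → run A
t=2: queue=[A,F,B] q_used=2 → run A
t=3: queue=[A,F,B] q_used=3 → run A
t=4: queue=[F,B,C] q_used=0 → run F
t=5: queue=[F,B,C] q_used=1 → run F
t=6: queue=[F,B,C,D] q_used=2 → run F
t=7: queue=[B,C,D] q_used=0 → run B
t=8: queue=[B,C,D,G,H] q_used=1 → run B
t=9: queue=[B,C,D,G,H] q_used=2 → run B
t=10: queue=[B,C,D,G,H] q_used=3 → run B
t=11: queue=[C,D,G,H,B] q_used=0 → run C
t=12: queue=[C,D,G,H,B] q_used=1 → run C
t=13: queue=[C,D,G,H,B] q_used=2 → run C
t=14: queue=[C,D,G,H,B] q_used=3 → run C
t=15: queue=[D,G,H,B,C] q_used=0 → run D
t=16: queue=[D,G,H,B,C] q_used=1 → run D
t=17: queue=[D,G,H,B,C] q_used=2 → run D
t=18: queue=[D,G,H,B,C] q_used=3 → run D
t=19: queue=[G,H,B,C,D] q_used=0 → run G
t=20: queue=[G,H,B,C,D] q_used=1 → run G
t=21: queue=[H,B,C,D] q_used=0 → run H
t=22: queue=[H,B,C,D] q_used=1 → run H
t=23: queue=[H,B,C,D] q_used=2 → run H
t=24: queue=[H,B,C,D] q_used=3 → run H
t=25: queue=[B,C,D] q_used=0 → run B
t=26: queue=[B,C,D] q_used=1 → run B
t=27: queue=[B,C,D] q_used=2 → run B
t=28: queue=[B,C,D] q_used=3 → run B
t=29: queue=[C,D] q_used=0 → run C
t=30: queue=[D] q_used=0 → run D
t=31: queue=[D] q_used=1 → run D
t=32: queue=[D] q_used=2 → run D
t=33: (idle)
t=34: (idle)
t=35: (idle)
t=36: (idle)
t=37: (idle)
t=38: (idle)
t=39: (idle)
t=40: (idle)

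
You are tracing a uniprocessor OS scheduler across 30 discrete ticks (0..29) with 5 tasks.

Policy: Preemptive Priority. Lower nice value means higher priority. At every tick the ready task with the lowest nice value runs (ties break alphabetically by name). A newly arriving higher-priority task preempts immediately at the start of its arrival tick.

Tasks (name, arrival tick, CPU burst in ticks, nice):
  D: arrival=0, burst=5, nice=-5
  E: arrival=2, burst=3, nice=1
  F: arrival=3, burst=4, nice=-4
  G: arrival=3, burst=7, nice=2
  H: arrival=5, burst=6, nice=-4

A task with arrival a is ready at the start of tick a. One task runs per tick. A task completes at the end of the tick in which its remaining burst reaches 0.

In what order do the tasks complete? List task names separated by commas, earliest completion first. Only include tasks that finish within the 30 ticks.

t=0: ready={D} → run D
t=1: ready={D} → run D
t=2: ready={D,E} → run D
t=3: ready={D,E,F,G} → run D
t=4: ready={D,E,F,G} → run D
t=5: ready={E,F,G,H} → run F
t=6: ready={E,F,G,H} → run F
t=7: ready={E,F,G,H} → run F
t=8: ready={E,F,G,H} → run F
t=9: ready={E,G,H} → run H
t=10: ready={E,G,H} → run H
t=11: ready={E,G,H} → run H
t=12: ready={E,G,H} → run H
t=13: ready={E,G,H} → run H
t=14: ready={E,G,H} → run H
t=15: ready={E,G} → run E
t=16: ready={E,G} → run E
t=17: ready={E,G} → run E
t=18: ready={G} → run G
t=19: ready={G} → run G
t=20: ready={G} → run G
t=21: ready={G} → run G
t=22: ready={G} → run G
t=23: ready={G} → run G
t=24: ready={G} → run G
t=25: (idle)
t=26: (idle)
t=27: (idle)
t=28: (idle)
t=29: (idle)

completion order = D, F, H, E, G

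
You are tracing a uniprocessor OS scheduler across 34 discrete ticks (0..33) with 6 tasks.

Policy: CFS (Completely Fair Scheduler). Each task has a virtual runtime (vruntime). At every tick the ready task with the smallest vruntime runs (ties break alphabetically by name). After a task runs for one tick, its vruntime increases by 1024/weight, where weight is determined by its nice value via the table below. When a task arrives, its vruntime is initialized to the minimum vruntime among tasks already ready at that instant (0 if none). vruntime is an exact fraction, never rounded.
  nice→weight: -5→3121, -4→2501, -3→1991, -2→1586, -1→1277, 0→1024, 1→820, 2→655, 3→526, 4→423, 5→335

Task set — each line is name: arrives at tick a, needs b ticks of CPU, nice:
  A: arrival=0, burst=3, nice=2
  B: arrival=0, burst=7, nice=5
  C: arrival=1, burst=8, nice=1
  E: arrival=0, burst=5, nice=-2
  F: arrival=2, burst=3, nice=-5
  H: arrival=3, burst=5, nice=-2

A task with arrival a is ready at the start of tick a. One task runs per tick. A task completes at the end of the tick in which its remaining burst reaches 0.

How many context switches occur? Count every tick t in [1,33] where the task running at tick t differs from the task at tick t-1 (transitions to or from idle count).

context switches = 25

t=0: vr[A=0 B=0 E=0] → run A
t=1: vr[A=1024/655 B=0 C=0 E=0] → run B
t=2: vr[A=1024/655 B=1024/335 C=0 E=0 F=0] → run C
t=3: vr[A=1024/655 B=1024/335 C=256/205 E=0 F=0 H=0] → run E
t=4: vr[A=1024/655 B=1024/335 C=256/205 E=512/793 F=0 H=0] → run F
t=5: vr[A=1024/655 B=1024/335 C=256/205 E=512/793 F=1024/3121 H=0] → run H
t=6: vr[A=1024/655 B=1024/335 C=256/205 E=512/793 F=1024/3121 H=512/793] → run F
t=7: vr[A=1024/655 B=1024/335 C=256/205 E=512/793 F=2048/3121 H=512/793] → run E
t=8: vr[A=1024/655 B=1024/335 C=256/205 E=1024/793 F=2048/3121 H=512/793] → run H
t=9: vr[A=1024/655 B=1024/335 C=256/205 E=1024/793 F=2048/3121 H=1024/793] → run F
t=10: vr[A=1024/655 B=1024/335 C=256/205 E=1024/793 H=1024/793] → run C
t=11: vr[A=1024/655 B=1024/335 C=512/205 E=1024/793 H=1024/793] → run E
t=12: vr[A=1024/655 B=1024/335 C=512/205 E=1536/793 H=1024/793] → run H
t=13: vr[A=1024/655 B=1024/335 C=512/205 E=1536/793 H=1536/793] → run A
t=14: vr[A=2048/655 B=1024/335 C=512/205 E=1536/793 H=1536/793] → run E
t=15: vr[A=2048/655 B=1024/335 C=512/205 E=2048/793 H=1536/793] → run H
t=16: vr[A=2048/655 B=1024/335 C=512/205 E=2048/793 H=2048/793] → run C
t=17: vr[A=2048/655 B=1024/335 C=768/205 E=2048/793 H=2048/793] → run E
t=18: vr[A=2048/655 B=1024/335 C=768/205 H=2048/793] → run H
t=19: vr[A=2048/655 B=1024/335 C=768/205] → run B
t=20: vr[A=2048/655 B=2048/335 C=768/205] → run A
t=21: vr[B=2048/335 C=768/205] → run C
t=22: vr[B=2048/335 C=1024/205] → run C
t=23: vr[B=2048/335 C=256/41] → run B
t=24: vr[B=3072/335 C=256/41] → run C
t=25: vr[B=3072/335 C=1536/205] → run C
t=26: vr[B=3072/335 C=1792/205] → run C
t=27: vr[B=3072/335] → run B
t=28: vr[B=4096/335] → run B
t=29: vr[B=1024/67] → run B
t=30: vr[B=6144/335] → run B
t=31: (idle)
t=32: (idle)
t=33: (idle)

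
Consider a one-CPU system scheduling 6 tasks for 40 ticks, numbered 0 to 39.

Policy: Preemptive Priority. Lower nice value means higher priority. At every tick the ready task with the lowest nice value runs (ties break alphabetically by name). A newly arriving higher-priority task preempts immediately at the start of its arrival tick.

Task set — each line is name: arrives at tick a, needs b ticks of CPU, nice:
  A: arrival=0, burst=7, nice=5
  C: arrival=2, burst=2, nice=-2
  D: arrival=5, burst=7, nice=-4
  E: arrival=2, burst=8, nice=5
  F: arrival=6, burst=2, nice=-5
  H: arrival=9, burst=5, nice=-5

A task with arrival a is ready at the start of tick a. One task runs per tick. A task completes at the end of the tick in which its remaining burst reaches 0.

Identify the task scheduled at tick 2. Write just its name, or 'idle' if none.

running at tick 2 = C

t=0: ready={A} → run A
t=1: ready={A} → run A
t=2: ready={A,C,E} → run C
t=3: ready={A,C,E} → run C
t=4: ready={A,E} → run A
t=5: ready={A,D,E} → run D
t=6: ready={A,D,E,F} → run F
t=7: ready={A,D,E,F} → run F
t=8: ready={A,D,E} → run D
t=9: ready={A,D,E,H} → run H
t=10: ready={A,D,E,H} → run H
t=11: ready={A,D,E,H} → run H
t=12: ready={A,D,E,H} → run H
t=13: ready={A,D,E,H} → run H
t=14: ready={A,D,E} → run D
t=15: ready={A,D,E} → run D
t=16: ready={A,D,E} → run D
t=17: ready={A,D,E} → run D
t=18: ready={A,D,E} → run D
t=19: ready={A,E} → run A
t=20: ready={A,E} → run A
t=21: ready={A,E} → run A
t=22: ready={A,E} → run A
t=23: ready={E} → run E
t=24: ready={E} → run E
t=25: ready={E} → run E
t=26: ready={E} → run E
t=27: ready={E} → run E
t=28: ready={E} → run E
t=29: ready={E} → run E
t=30: ready={E} → run E
t=31: (idle)
t=32: (idle)
t=33: (idle)
t=34: (idle)
t=35: (idle)
t=36: (idle)
t=37: (idle)
t=38: (idle)
t=39: (idle)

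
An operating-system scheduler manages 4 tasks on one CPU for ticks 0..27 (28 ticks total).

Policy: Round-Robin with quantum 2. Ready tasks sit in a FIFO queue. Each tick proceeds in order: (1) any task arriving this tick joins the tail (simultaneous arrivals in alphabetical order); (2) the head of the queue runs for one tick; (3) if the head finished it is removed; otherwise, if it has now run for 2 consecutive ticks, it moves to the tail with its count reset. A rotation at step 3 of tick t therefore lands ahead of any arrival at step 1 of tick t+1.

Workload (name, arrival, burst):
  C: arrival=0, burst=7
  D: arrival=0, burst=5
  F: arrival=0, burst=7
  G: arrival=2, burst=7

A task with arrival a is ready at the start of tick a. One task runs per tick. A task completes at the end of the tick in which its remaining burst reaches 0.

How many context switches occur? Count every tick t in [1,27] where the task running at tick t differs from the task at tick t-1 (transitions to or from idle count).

t=0: queue=[C,D,F] q_used=0 → run C
t=1: queue=[C,D,F] q_used=1 → run C
t=2: queue=[D,F,C,G] q_used=0 → run D
t=3: queue=[D,F,C,G] q_used=1 → run D
t=4: queue=[F,C,G,D] q_used=0 → run F
t=5: queue=[F,C,G,D] q_used=1 → run F
t=6: queue=[C,G,D,F] q_used=0 → run C
t=7: queue=[C,G,D,F] q_used=1 → run C
t=8: queue=[G,D,F,C] q_used=0 → run G
t=9: queue=[G,D,F,C] q_used=1 → run G
t=10: queue=[D,F,C,G] q_used=0 → run D
t=11: queue=[D,F,C,G] q_used=1 → run D
t=12: queue=[F,C,G,D] q_used=0 → run F
t=13: queue=[F,C,G,D] q_used=1 → run F
t=14: queue=[C,G,D,F] q_used=0 → run C
t=15: queue=[C,G,D,F] q_used=1 → run C
t=16: queue=[G,D,F,C] q_used=0 → run G
t=17: queue=[G,D,F,C] q_used=1 → run G
t=18: queue=[D,F,C,G] q_used=0 → run D
t=19: queue=[F,C,G] q_used=0 → run F
t=20: queue=[F,C,G] q_used=1 → run F
t=21: queue=[C,G,F] q_used=0 → run C
t=22: queue=[G,F] q_used=0 → run G
t=23: queue=[G,F] q_used=1 → run G
t=24: queue=[F,G] q_used=0 → run F
t=25: queue=[G] q_used=0 → run G
t=26: (idle)
t=27: (idle)

context switches = 15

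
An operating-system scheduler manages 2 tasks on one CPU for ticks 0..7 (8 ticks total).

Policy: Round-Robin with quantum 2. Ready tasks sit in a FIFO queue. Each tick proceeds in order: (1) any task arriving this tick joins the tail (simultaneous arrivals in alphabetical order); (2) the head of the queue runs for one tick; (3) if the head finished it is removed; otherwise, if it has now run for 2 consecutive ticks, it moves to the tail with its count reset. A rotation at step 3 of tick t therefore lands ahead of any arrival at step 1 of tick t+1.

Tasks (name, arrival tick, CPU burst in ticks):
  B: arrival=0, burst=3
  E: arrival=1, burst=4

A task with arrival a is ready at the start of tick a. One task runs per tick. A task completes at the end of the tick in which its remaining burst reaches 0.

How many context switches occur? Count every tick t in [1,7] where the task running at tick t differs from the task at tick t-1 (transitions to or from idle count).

t=0: queue=[B] q_used=0 → run B
t=1: queue=[B,E] q_used=1 → run B
t=2: queue=[E,B] q_used=0 → run E
t=3: queue=[E,B] q_used=1 → run E
t=4: queue=[B,E] q_used=0 → run B
t=5: queue=[E] q_used=0 → run E
t=6: queue=[E] q_used=1 → run E
t=7: (idle)

context switches = 4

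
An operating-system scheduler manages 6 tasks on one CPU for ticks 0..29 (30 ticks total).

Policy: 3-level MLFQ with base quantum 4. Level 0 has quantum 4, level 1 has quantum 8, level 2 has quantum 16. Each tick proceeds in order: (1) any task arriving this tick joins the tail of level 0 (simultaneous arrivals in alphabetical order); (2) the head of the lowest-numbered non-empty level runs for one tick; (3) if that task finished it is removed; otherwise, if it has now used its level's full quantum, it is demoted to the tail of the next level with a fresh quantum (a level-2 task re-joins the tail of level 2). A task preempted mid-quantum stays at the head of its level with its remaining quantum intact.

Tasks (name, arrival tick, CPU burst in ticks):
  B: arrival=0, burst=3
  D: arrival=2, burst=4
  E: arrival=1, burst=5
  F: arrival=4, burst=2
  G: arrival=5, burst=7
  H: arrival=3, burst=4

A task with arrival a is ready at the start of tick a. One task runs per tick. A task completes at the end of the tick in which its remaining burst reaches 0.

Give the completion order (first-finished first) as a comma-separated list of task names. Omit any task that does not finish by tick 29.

t=0: L0/L1/L2 = B/-/- → run B
t=1: L0/L1/L2 = BE/-/- → run B
t=2: L0/L1/L2 = BED/-/- → run B
t=3: L0/L1/L2 = EDH/-/- → run E
t=4: L0/L1/L2 = EDHF/-/- → run E
t=5: L0/L1/L2 = EDHFG/-/- → run E
t=6: L0/L1/L2 = EDHFG/-/- → run E
t=7: L0/L1/L2 = DHFG/E/- → run D
t=8: L0/L1/L2 = DHFG/E/- → run D
t=9: L0/L1/L2 = DHFG/E/- → run D
t=10: L0/L1/L2 = DHFG/E/- → run D
t=11: L0/L1/L2 = HFG/E/- → run H
t=12: L0/L1/L2 = HFG/E/- → run H
t=13: L0/L1/L2 = HFG/E/- → run H
t=14: L0/L1/L2 = HFG/E/- → run H
t=15: L0/L1/L2 = FG/E/- → run F
t=16: L0/L1/L2 = FG/E/- → run F
t=17: L0/L1/L2 = G/E/- → run G
t=18: L0/L1/L2 = G/E/- → run G
t=19: L0/L1/L2 = G/E/- → run G
t=20: L0/L1/L2 = G/E/- → run G
t=21: L0/L1/L2 = -/EG/- → run E
t=22: L0/L1/L2 = -/G/- → run G
t=23: L0/L1/L2 = -/G/- → run G
t=24: L0/L1/L2 = -/G/- → run G
t=25: (idle)
t=26: (idle)
t=27: (idle)
t=28: (idle)
t=29: (idle)

completion order = B, D, H, F, E, G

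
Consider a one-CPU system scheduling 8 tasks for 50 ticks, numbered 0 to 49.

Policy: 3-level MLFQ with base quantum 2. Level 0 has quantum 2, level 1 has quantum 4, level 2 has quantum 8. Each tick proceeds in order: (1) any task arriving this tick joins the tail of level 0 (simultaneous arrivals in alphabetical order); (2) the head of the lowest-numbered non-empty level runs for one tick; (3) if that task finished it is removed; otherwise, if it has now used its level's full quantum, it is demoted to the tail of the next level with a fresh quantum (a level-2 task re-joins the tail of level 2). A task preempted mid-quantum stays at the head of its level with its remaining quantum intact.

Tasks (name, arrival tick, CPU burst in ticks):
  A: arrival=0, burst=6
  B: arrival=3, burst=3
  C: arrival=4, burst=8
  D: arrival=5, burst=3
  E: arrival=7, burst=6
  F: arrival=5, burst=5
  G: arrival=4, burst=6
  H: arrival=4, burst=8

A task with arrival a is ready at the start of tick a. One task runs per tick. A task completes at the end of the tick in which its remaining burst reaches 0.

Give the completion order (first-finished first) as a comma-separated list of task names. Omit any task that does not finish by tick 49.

t=0: L0/L1/L2 = A/-/- → run A
t=1: L0/L1/L2 = A/-/- → run A
t=2: L0/L1/L2 = -/A/- → run A
t=3: L0/L1/L2 = B/A/- → run B
t=4: L0/L1/L2 = BCGH/A/- → run B
t=5: L0/L1/L2 = CGHDF/AB/- → run C
t=6: L0/L1/L2 = CGHDF/AB/- → run C
t=7: L0/L1/L2 = GHDFE/ABC/- → run G
t=8: L0/L1/L2 = GHDFE/ABC/- → run G
t=9: L0/L1/L2 = HDFE/ABCG/- → run H
t=10: L0/L1/L2 = HDFE/ABCG/- → run H
t=11: L0/L1/L2 = DFE/ABCGH/- → run D
t=12: L0/L1/L2 = DFE/ABCGH/- → run D
t=13: L0/L1/L2 = FE/ABCGHD/- → run F
t=14: L0/L1/L2 = FE/ABCGHD/- → run F
t=15: L0/L1/L2 = E/ABCGHDF/- → run E
t=16: L0/L1/L2 = E/ABCGHDF/- → run E
t=17: L0/L1/L2 = -/ABCGHDFE/- → run A
t=18: L0/L1/L2 = -/ABCGHDFE/- → run A
t=19: L0/L1/L2 = -/ABCGHDFE/- → run A
t=20: L0/L1/L2 = -/BCGHDFE/- → run B
t=21: L0/L1/L2 = -/CGHDFE/- → run C
t=22: L0/L1/L2 = -/CGHDFE/- → run C
t=23: L0/L1/L2 = -/CGHDFE/- → run C
t=24: L0/L1/L2 = -/CGHDFE/- → run C
t=25: L0/L1/L2 = -/GHDFE/C → run G
t=26: L0/L1/L2 = -/GHDFE/C → run G
t=27: L0/L1/L2 = -/GHDFE/C → run G
t=28: L0/L1/L2 = -/GHDFE/C → run G
t=29: L0/L1/L2 = -/HDFE/C → run H
t=30: L0/L1/L2 = -/HDFE/C → run H
t=31: L0/L1/L2 = -/HDFE/C → run H
t=32: L0/L1/L2 = -/HDFE/C → run H
t=33: L0/L1/L2 = -/DFE/CH → run D
t=34: L0/L1/L2 = -/FE/CH → run F
t=35: L0/L1/L2 = -/FE/CH → run F
t=36: L0/L1/L2 = -/FE/CH → run F
t=37: L0/L1/L2 = -/E/CH → run E
t=38: L0/L1/L2 = -/E/CH → run E
t=39: L0/L1/L2 = -/E/CH → run E
t=40: L0/L1/L2 = -/E/CH → run E
t=41: L0/L1/L2 = -/-/CH → run C
t=42: L0/L1/L2 = -/-/CH → run C
t=43: L0/L1/L2 = -/-/H → run H
t=44: L0/L1/L2 = -/-/H → run H
t=45: (idle)
t=46: (idle)
t=47: (idle)
t=48: (idle)
t=49: (idle)

completion order = A, B, G, D, F, E, C, H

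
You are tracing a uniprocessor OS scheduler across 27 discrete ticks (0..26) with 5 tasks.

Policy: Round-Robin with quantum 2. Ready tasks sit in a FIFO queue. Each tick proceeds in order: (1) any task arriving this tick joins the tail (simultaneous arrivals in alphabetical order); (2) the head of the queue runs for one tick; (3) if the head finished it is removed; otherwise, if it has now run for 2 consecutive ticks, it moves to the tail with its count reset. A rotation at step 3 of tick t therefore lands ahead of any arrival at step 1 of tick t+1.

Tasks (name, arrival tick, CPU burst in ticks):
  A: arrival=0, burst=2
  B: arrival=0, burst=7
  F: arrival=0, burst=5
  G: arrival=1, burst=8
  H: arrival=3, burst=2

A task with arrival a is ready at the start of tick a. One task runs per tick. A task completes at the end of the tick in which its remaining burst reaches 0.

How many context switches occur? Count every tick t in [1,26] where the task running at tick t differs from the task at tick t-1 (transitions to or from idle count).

t=0: queue=[A,B,F] q_used=0 → run A
t=1: queue=[A,B,F,G] q_used=1 → run A
t=2: queue=[B,F,G] q_used=0 → run B
t=3: queue=[B,F,G,H] q_used=1 → run B
t=4: queue=[F,G,H,B] q_used=0 → run F
t=5: queue=[F,G,H,B] q_used=1 → run F
t=6: queue=[G,H,B,F] q_used=0 → run G
t=7: queue=[G,H,B,F] q_used=1 → run G
t=8: queue=[H,B,F,G] q_used=0 → run H
t=9: queue=[H,B,F,G] q_used=1 → run H
t=10: queue=[B,F,G] q_used=0 → run B
t=11: queue=[B,F,G] q_used=1 → run B
t=12: queue=[F,G,B] q_used=0 → run F
t=13: queue=[F,G,B] q_used=1 → run F
t=14: queue=[G,B,F] q_used=0 → run G
t=15: queue=[G,B,F] q_used=1 → run G
t=16: queue=[B,F,G] q_used=0 → run B
t=17: queue=[B,F,G] q_used=1 → run B
t=18: queue=[F,G,B] q_used=0 → run F
t=19: queue=[G,B] q_used=0 → run G
t=20: queue=[G,B] q_used=1 → run G
t=21: queue=[B,G] q_used=0 → run B
t=22: queue=[G] q_used=0 → run G
t=23: queue=[G] q_used=1 → run G
t=24: (idle)
t=25: (idle)
t=26: (idle)

context switches = 13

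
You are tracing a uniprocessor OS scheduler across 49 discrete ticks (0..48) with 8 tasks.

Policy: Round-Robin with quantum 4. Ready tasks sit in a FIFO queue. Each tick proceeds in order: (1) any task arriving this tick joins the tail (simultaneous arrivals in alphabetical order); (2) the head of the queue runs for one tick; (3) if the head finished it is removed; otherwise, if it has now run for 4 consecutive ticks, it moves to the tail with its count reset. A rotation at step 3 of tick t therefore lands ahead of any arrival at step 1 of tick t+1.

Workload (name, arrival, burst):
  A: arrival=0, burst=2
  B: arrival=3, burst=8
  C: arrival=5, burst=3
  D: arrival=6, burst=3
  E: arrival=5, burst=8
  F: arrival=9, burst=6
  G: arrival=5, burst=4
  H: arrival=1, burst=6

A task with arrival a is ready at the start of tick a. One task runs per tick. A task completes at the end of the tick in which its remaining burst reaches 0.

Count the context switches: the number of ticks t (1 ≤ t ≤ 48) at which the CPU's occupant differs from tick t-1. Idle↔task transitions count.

context switches = 12

t=0: queue=[A] q_used=0 → run A
t=1: queue=[A,H] q_used=1 → run A
t=2: queue=[H] q_used=0 → run H
t=3: queue=[H,B] q_used=1 → run H
t=4: queue=[H,B] q_used=2 → run H
t=5: queue=[H,B,C,E,G] q_used=3 → run H
t=6: queue=[B,C,E,G,H,D] q_used=0 → run B
t=7: queue=[B,C,E,G,H,D] q_used=1 → run B
t=8: queue=[B,C,E,G,H,D] q_used=2 → run B
t=9: queue=[B,C,E,G,H,D,F] q_used=3 → run B
t=10: queue=[C,E,G,H,D,F,B] q_used=0 → run C
t=11: queue=[C,E,G,H,D,F,B] q_used=1 → run C
t=12: queue=[C,E,G,H,D,F,B] q_used=2 → run C
t=13: queue=[E,G,H,D,F,B] q_used=0 → run E
t=14: queue=[E,G,H,D,F,B] q_used=1 → run E
t=15: queue=[E,G,H,D,F,B] q_used=2 → run E
t=16: queue=[E,G,H,D,F,B] q_used=3 → run E
t=17: queue=[G,H,D,F,B,E] q_used=0 → run G
t=18: queue=[G,H,D,F,B,E] q_used=1 → run G
t=19: queue=[G,H,D,F,B,E] q_used=2 → run G
t=20: queue=[G,H,D,F,B,E] q_used=3 → run G
t=21: queue=[H,D,F,B,E] q_used=0 → run H
t=22: queue=[H,D,F,B,E] q_used=1 → run H
t=23: queue=[D,F,B,E] q_used=0 → run D
t=24: queue=[D,F,B,E] q_used=1 → run D
t=25: queue=[D,F,B,E] q_used=2 → run D
t=26: queue=[F,B,E] q_used=0 → run F
t=27: queue=[F,B,E] q_used=1 → run F
t=28: queue=[F,B,E] q_used=2 → run F
t=29: queue=[F,B,E] q_used=3 → run F
t=30: queue=[B,E,F] q_used=0 → run B
t=31: queue=[B,E,F] q_used=1 → run B
t=32: queue=[B,E,F] q_used=2 → run B
t=33: queue=[B,E,F] q_used=3 → run B
t=34: queue=[E,F] q_used=0 → run E
t=35: queue=[E,F] q_used=1 → run E
t=36: queue=[E,F] q_used=2 → run E
t=37: queue=[E,F] q_used=3 → run E
t=38: queue=[F] q_used=0 → run F
t=39: queue=[F] q_used=1 → run F
t=40: (idle)
t=41: (idle)
t=42: (idle)
t=43: (idle)
t=44: (idle)
t=45: (idle)
t=46: (idle)
t=47: (idle)
t=48: (idle)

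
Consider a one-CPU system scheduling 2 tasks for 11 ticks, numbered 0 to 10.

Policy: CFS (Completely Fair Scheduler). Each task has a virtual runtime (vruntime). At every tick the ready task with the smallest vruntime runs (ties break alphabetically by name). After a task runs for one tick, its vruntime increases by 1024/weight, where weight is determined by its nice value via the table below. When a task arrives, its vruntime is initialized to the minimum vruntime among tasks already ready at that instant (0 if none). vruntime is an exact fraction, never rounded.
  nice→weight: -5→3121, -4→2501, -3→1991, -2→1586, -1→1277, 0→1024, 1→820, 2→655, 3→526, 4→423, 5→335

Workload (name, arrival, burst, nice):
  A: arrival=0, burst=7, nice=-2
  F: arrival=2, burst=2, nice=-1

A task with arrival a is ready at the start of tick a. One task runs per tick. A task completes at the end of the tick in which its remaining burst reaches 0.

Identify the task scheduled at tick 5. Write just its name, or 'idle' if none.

t=0: vr[A=0] → run A
t=1: vr[A=512/793] → run A
t=2: vr[A=1024/793 F=1024/793] → run A
t=3: vr[A=1536/793 F=1024/793] → run F
t=4: vr[A=1536/793 F=2119680/1012661] → run A
t=5: vr[A=2048/793 F=2119680/1012661] → run F
t=6: vr[A=2048/793] → run A
t=7: vr[A=2560/793] → run A
t=8: vr[A=3072/793] → run A
t=9: (idle)
t=10: (idle)

running at tick 5 = F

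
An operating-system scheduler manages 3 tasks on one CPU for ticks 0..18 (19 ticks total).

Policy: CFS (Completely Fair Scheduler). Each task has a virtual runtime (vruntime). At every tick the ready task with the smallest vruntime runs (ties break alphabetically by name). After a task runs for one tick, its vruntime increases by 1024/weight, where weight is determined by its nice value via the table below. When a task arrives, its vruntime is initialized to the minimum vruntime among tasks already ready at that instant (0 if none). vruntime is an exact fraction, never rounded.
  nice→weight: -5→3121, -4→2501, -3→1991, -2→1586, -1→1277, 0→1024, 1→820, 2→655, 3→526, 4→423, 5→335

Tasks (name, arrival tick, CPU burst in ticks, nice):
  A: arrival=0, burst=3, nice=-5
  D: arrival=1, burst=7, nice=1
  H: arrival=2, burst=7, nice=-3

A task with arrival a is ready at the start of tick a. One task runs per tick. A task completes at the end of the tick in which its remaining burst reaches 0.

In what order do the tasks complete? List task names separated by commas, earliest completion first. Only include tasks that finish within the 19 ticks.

completion order = A, H, D

t=0: vr[A=0] → run A
t=1: vr[A=1024/3121 D=1024/3121] → run A
t=2: vr[A=2048/3121 D=1024/3121 H=1024/3121] → run D
t=3: vr[A=2048/3121 D=1008896/639805 H=1024/3121] → run H
t=4: vr[A=2048/3121 D=1008896/639805 H=5234688/6213911] → run A
t=5: vr[D=1008896/639805 H=5234688/6213911] → run H
t=6: vr[D=1008896/639805 H=8430592/6213911] → run H
t=7: vr[D=1008896/639805 H=11626496/6213911] → run D
t=8: vr[D=1807872/639805 H=11626496/6213911] → run H
t=9: vr[D=1807872/639805 H=14822400/6213911] → run H
t=10: vr[D=1807872/639805 H=18018304/6213911] → run D
t=11: vr[D=2606848/639805 H=18018304/6213911] → run H
t=12: vr[D=2606848/639805 H=21214208/6213911] → run H
t=13: vr[D=2606848/639805] → run D
t=14: vr[D=3405824/639805] → run D
t=15: vr[D=840960/127961] → run D
t=16: vr[D=5003776/639805] → run D
t=17: (idle)
t=18: (idle)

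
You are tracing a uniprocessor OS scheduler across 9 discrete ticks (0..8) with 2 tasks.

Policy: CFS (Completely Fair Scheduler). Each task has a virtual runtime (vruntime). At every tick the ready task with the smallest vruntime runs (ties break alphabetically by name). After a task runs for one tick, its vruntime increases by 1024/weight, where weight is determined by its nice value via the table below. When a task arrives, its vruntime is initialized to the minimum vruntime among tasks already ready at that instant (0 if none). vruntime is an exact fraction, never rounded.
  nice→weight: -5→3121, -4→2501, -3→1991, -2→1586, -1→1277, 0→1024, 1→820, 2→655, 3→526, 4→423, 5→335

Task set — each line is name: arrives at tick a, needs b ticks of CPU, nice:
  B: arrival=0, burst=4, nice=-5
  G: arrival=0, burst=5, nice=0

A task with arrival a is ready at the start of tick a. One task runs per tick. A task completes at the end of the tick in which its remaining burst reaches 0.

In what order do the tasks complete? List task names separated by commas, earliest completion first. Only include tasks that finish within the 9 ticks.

completion order = B, G

t=0: vr[B=0 G=0] → run B
t=1: vr[B=1024/3121 G=0] → run G
t=2: vr[B=1024/3121 G=1] → run B
t=3: vr[B=2048/3121 G=1] → run B
t=4: vr[B=3072/3121 G=1] → run B
t=5: vr[G=1] → run G
t=6: vr[G=2] → run G
t=7: vr[G=3] → run G
t=8: vr[G=4] → run G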